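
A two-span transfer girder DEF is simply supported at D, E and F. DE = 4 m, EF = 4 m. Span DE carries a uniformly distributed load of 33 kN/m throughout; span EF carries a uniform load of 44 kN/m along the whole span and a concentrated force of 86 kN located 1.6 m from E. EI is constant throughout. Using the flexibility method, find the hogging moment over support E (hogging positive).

Insert a hinge at E; M_E is the redundant, and each span becomes simply supported.
End slopes at the hinge E, treating each span as simply supported:
  span DE: UDL 33: wL³/(24EI) = 88/EI
  span EF: UDL 44: wL³/(24EI) = 117.3/EI
  span EF: point load 86 at a = 1.6: Pab(L + b)/(6LEI) = 88.06/EI
  relative rotation θ_0 = (88 + 205.4)/EI = 293.4/EI
A unit hogging moment at E produces rotation L₁/(3EI) + L₂/(3EI) = 2.667/EI.
Compatibility: M_E·(L₁+L₂)/(3EI) = θ_0, giving M_E = 110 kN·m (hogging).

M_E = 110 kN·m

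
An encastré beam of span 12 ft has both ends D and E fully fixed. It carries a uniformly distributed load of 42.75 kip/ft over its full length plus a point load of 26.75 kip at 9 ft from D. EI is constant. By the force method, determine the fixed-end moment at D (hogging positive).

Release both end moments; the primary structure is a simply-supported span DE with redundants M_D and M_E.
End rotations of the released simple span under the applied load (×1/EI):
  at D: UDL 42.75: wL³/(24EI) = 3078/EI
  at E: UDL 42.75: wL³/(24EI) = 3078/EI
  at D: point load 26.75 at a = 9: Pab(L + b)/(6LEI) = 150.5/EI
  at E: point load 26.75 at a = 9: Pab(L + a)/(6LEI) = 210.7/EI
  θ_D0 = 3228/EI,  θ_E0 = 3289/EI
Flexibility coefficients: a unit moment at one end gives L/(3EI) there and L/(6EI) at the far end, so f₁₁ = f₂₂ = 4/EI and f₁₂ = f₂₁ = 2/EI.
Compatibility — zero rotation at each built-in end:
  4 M_D + 2 M_E = 3228
  2 M_D + 4 M_E = 3289
Solving the pair gives M_D = 528 kip·ft and M_E = 558.1 kip·ft (hogging).

M_D = 528 kip·ft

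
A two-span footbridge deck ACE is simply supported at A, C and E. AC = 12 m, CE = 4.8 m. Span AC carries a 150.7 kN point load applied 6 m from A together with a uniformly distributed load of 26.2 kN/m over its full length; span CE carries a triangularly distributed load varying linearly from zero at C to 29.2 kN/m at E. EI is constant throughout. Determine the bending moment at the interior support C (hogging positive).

M_C = 590.3 kN·m

Insert a hinge at C; M_C is the redundant, and each span becomes simply supported.
Rotations at C on the released spans (each span's end-slope, ×1/EI):
  span AC: point load 150.7 at a = 6: Pab(L + a)/(6LEI) = 1356/EI
  span AC: UDL 26.2: wL³/(24EI) = 1886/EI
  span CE: triangular load, peak 29.2: 7w₀L³/(360EI) = 62.79/EI
  relative rotation θ_0 = (3243 + 62.79)/EI = 3305/EI
A unit hogging moment at C produces rotation L₁/(3EI) + L₂/(3EI) = 5.6/EI.
Slope continuity at C: θ_0 = M_C·5.6/EI, so M_C = 3305/5.6 = 590.3 kN·m (hogging).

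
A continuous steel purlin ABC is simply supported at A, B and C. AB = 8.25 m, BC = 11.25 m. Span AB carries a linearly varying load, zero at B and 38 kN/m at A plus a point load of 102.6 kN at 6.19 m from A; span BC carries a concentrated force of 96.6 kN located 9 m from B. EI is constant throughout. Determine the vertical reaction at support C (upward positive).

R_C = 61.04 kN

Insert a hinge at B; M_B is the redundant, and each span becomes simply supported.
End slopes at the hinge B, treating each span as simply supported:
  span AB: triangular load, peak 38: 7w₀L³/(360EI) = 414.9/EI
  span AB: point load 102.6 at a = 6.19: Pab(L + a)/(6LEI) = 381.7/EI
  span BC: point load 96.6 at a = 9: Pab(L + b)/(6LEI) = 391.2/EI
  relative rotation θ_0 = (796.5 + 391.2)/EI = 1188/EI
A unit hogging moment at B produces rotation L₁/(3EI) + L₂/(3EI) = 6.5/EI.
Slope continuity at B: θ_0 = M_B·6.5/EI, so M_B = 1188/6.5 = 182.7 kN·m (hogging).
Span BC, ΣM about C: R_B^{BC}·11.25 = 217.3 + 182.7, so R_B^{BC} = 35.56 kN and R_C = 96.6 − 35.56 = 61.04 kN.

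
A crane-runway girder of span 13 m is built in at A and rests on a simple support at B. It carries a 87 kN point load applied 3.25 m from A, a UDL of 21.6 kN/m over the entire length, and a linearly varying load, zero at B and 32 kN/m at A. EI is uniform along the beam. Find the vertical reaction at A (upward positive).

R_A = 421.4 kN

Remove the prop at B; the released (primary) structure is a cantilever built in at A.
Free-end deflection of the primary structure under the applied loading (downward +):
  point load 87 at a = 3.25: Pa²(3L − a)/(6EI) = 5475/EI
  UDL 21.6: wL⁴/(8EI) = 77115/EI
  triangular load, peak 32 at the fixed end: w₀L⁴/(30EI) = 30465/EI
  δ_0 = 113055/EI
Flexibility coefficient — unit upward force at B: δ_{BB} = L³/(3EI) = 732.3/EI.
Compatibility at B: δ_0 − R_B·δ_{BB} = 0, so R_B = 113055/732.3 = 154.4 kN.
Vertical equilibrium: R_A = ΣP − R_B = 575.8 − 154.4 = 421.4 kN.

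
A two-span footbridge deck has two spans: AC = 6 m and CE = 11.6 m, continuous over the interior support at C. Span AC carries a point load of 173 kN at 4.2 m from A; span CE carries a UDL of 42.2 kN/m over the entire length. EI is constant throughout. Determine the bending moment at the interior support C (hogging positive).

M_C = 531 kN·m

Release continuity at C by inserting a hinge; the redundant is the internal moment M_C. The primary structure is two simply-supported spans AC and CE.
Discontinuity in slope at C on the released structure — sum the simple-span end rotations:
  span AC: point load 173 at a = 4.2: Pab(L + a)/(6LEI) = 370.6/EI
  span CE: UDL 42.2: wL³/(24EI) = 2745/EI
  relative rotation θ_0 = (370.6 + 2745)/EI = 3115/EI
A unit hogging moment at C produces rotation L₁/(3EI) + L₂/(3EI) = 5.867/EI.
Slope continuity at C: θ_0 = M_C·5.867/EI, so M_C = 3115/5.867 = 531 kN·m (hogging).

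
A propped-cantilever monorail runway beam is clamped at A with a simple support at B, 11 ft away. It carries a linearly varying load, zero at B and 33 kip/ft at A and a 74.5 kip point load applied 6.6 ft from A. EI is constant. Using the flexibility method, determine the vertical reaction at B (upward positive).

Take the reaction at B as the redundant and release it; the primary structure is a cantilever fixed at A.
Downward deflection at the released point B due to the loads:
  triangular load, peak 33 at the fixed end: w₀L⁴/(30EI) = 16105/EI
  point load 74.5 at a = 6.6: Pa²(3L − a)/(6EI) = 14279/EI
  δ_0 = 30384/EI
Flexibility coefficient — unit upward force at B: δ_{BB} = L³/(3EI) = 443.7/EI.
The prop prevents deflection at B: R_B = δ_0/δ_{BB} = 30384/443.7 = 68.48 kip.

R_B = 68.48 kip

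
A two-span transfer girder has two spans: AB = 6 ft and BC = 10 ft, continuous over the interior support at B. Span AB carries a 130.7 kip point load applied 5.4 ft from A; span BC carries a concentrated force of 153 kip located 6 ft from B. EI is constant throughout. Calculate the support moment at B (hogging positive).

Take M_B as the redundant. Released structure: two simple spans AB and BC with a hinge at B.
Discontinuity in slope at B on the released structure — sum the simple-span end rotations:
  span AB: point load 130.7 at a = 5.4: Pab(L + a)/(6LEI) = 134.1/EI
  span BC: point load 153 at a = 6: Pab(L + b)/(6LEI) = 856.8/EI
  relative rotation θ_0 = (134.1 + 856.8)/EI = 990.9/EI
A unit hogging moment at B produces rotation L₁/(3EI) + L₂/(3EI) = 5.333/EI.
Compatibility: M_B·(L₁+L₂)/(3EI) = θ_0, giving M_B = 185.8 kip·ft (hogging).

M_B = 185.8 kip·ft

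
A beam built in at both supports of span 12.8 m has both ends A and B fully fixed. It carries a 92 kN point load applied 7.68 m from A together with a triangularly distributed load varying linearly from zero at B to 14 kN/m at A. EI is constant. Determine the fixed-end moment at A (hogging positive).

Take the two fixed-end moments M_A, M_B as redundants; the released structure is the simple span AB.
On the primary (simply-supported) span, the end slopes from the loading are:
  at A: point load 92 at a = 7.68: Pab(L + b)/(6LEI) = 844.1/EI
  at B: point load 92 at a = 7.68: Pab(L + a)/(6LEI) = 964.7/EI
  at A: triangular load, peak 14: w₀L³/(45EI) = 652.4/EI
  at B: triangular load, peak 14: 7w₀L³/(360EI) = 570.9/EI
  θ_A0 = 1497/EI,  θ_B0 = 1536/EI
Flexibility coefficients: a unit moment at one end gives L/(3EI) there and L/(6EI) at the far end, so f₁₁ = f₂₂ = 4.267/EI and f₁₂ = f₂₁ = 2.133/EI.
Compatibility — zero rotation at each built-in end:
  4.267 M_A + 2.133 M_B = 1497
  2.133 M_A + 4.267 M_B = 1536
Solving the pair gives M_A = 227.7 kN·m and M_B = 246 kN·m (hogging).

M_A = 227.7 kN·m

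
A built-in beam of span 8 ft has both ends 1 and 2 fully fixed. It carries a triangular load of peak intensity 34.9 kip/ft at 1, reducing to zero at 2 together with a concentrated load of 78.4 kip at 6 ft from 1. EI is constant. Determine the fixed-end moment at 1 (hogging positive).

Release both end moments; the primary structure is a simply-supported span 12 with redundants M_1 and M_2.
On the primary (simply-supported) span, the end slopes from the loading are:
  at 1: triangular load, peak 34.9: w₀L³/(45EI) = 397.1/EI
  at 2: triangular load, peak 34.9: 7w₀L³/(360EI) = 347.4/EI
  at 1: point load 78.4 at a = 6: Pab(L + b)/(6LEI) = 196/EI
  at 2: point load 78.4 at a = 6: Pab(L + a)/(6LEI) = 274.4/EI
  θ_10 = 593.1/EI,  θ_20 = 621.8/EI
Flexibility coefficients: a unit moment at one end gives L/(3EI) there and L/(6EI) at the far end, so f₁₁ = f₂₂ = 2.667/EI and f₁₂ = f₂₁ = 1.333/EI.
Compatibility — zero rotation at each built-in end:
  2.667 M_1 + 1.333 M_2 = 593.1
  1.333 M_1 + 2.667 M_2 = 621.8
Solving the pair gives M_1 = 141.1 kip·ft and M_2 = 162.7 kip·ft (hogging).

M_1 = 141.1 kip·ft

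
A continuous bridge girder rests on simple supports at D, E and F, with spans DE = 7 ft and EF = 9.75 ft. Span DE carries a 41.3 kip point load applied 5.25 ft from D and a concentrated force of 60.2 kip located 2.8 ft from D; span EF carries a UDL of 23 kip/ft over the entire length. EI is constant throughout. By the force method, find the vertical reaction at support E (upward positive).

R_E = 218.3 kip

Take M_E as the redundant. Released structure: two simple spans DE and EF with a hinge at E.
Discontinuity in slope at E on the released structure — sum the simple-span end rotations:
  span DE: point load 41.3 at a = 5.25: Pab(L + a)/(6LEI) = 110.7/EI
  span DE: point load 60.2 at a = 2.8: Pab(L + a)/(6LEI) = 165.2/EI
  span EF: UDL 23: wL³/(24EI) = 888.2/EI
  relative rotation θ_0 = (275.9 + 888.2)/EI = 1164/EI
A unit hogging moment at E produces rotation L₁/(3EI) + L₂/(3EI) = 5.583/EI.
Compatibility: M_E·(L₁+L₂)/(3EI) = θ_0, giving M_E = 208.5 kip·ft (hogging).
Span DE, ΣM about D with M_E applied at E: R_E^{DE}·7 = 385.4 + 208.5, so R_E^{DE} = 84.84 kip and R_D = 101.5 − 84.84 = 16.66 kip.
Span EF, ΣM about F: R_E^{EF}·9.75 = 1093 + 208.5, so R_E^{EF} = 133.5 kip and R_F = 224.2 − 133.5 = 90.74 kip.
R_E = 84.84 + 133.5 = 218.3 kip.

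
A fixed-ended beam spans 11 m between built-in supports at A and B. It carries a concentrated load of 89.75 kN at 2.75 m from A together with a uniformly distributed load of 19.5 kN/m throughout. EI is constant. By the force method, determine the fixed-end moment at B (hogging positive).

Release both end moments; the primary structure is a simply-supported span AB with redundants M_A and M_B.
Simple-span end rotations at A and B under the given loads:
  at A: point load 89.75 at a = 2.75: Pab(L + b)/(6LEI) = 593.9/EI
  at B: point load 89.75 at a = 2.75: Pab(L + a)/(6LEI) = 424.2/EI
  at A: UDL 19.5: wL³/(24EI) = 1081/EI
  at B: UDL 19.5: wL³/(24EI) = 1081/EI
  θ_A0 = 1675/EI,  θ_B0 = 1506/EI
Flexibility coefficients: a unit moment at one end gives L/(3EI) there and L/(6EI) at the far end, so f₁₁ = f₂₂ = 3.667/EI and f₁₂ = f₂₁ = 1.833/EI.
Compatibility — zero rotation at each built-in end:
  3.667 M_A + 1.833 M_B = 1675
  1.833 M_A + 3.667 M_B = 1506
Solving the pair gives M_A = 335.5 kN·m and M_B = 242.9 kN·m (hogging).

M_B = 242.9 kN·m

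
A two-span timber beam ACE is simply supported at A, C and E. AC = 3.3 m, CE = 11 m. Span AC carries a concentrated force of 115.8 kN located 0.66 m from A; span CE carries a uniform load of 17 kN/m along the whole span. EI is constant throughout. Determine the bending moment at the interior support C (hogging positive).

Insert a hinge at C; M_C is the redundant, and each span becomes simply supported.
Discontinuity in slope at C on the released structure — sum the simple-span end rotations:
  span AC: point load 115.8 at a = 0.66: Pab(L + a)/(6LEI) = 40.35/EI
  span CE: UDL 17: wL³/(24EI) = 942.8/EI
  relative rotation θ_0 = (40.35 + 942.8)/EI = 983.1/EI
A unit hogging moment at C produces rotation L₁/(3EI) + L₂/(3EI) = 4.767/EI.
Compatibility: M_C·(L₁+L₂)/(3EI) = θ_0, giving M_C = 206.3 kN·m (hogging).

M_C = 206.3 kN·m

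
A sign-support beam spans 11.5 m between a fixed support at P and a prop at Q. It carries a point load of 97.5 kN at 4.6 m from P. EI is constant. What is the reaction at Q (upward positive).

R_Q = 20.28 kN

Choose R_Q as the redundant. The primary structure is the cantilever fixed at P.
Downward deflection at the released point Q due to the loads:
  point load 97.5 at a = 4.6: Pa²(3L − a)/(6EI) = 10281/EI
Tip deflection under a unit load at Q: L³/(3EI) = 507/EI.
Compatibility at Q: δ_0 − R_Q·δ_{QQ} = 0, so R_Q = 10281/507 = 20.28 kN.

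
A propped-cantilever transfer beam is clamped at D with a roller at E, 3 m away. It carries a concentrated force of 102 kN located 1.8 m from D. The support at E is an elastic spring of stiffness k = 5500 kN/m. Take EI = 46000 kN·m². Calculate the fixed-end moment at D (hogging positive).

Choose R_E as the redundant. The primary structure is the cantilever fixed at D.
Primary-structure tip deflection at E by superposition:
  point load 102 at a = 1.8: Pa²(3L − a)/(6EI) = 396.6/EI
Tip deflection under a unit load at E: L³/(3EI) = 9/EI.
With EI = 46000 kN·m²: δ_0 = 0.008621 m and δ_{EE} = 0.000196 m/kN.
Compatibility — the spring shortens by R_E/k under the reaction it provides: δ_0 − R_E·δ_{EE} = R_E/k. With 1/k = 0.000182 m/kN, R_E = δ_0 / (δ_{EE} + 1/k) = 0.008621 / (0.000196 + 0.000182) = 22.84 kN.
Moment equilibrium about D: M_D = Σ(load moments about D) − R_E·L = 183.6 − 22.84×3 = 115.1 kN·m.

M_D = 115.1 kN·m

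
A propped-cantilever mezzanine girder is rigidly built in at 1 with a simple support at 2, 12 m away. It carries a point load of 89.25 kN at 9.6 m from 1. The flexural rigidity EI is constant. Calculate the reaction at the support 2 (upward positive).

R_2 = 62.83 kN

Choose R_2 as the redundant. The primary structure is the cantilever fixed at 1.
Downward deflection at the released point 2 due to the loads:
  point load 89.25 at a = 9.6: Pa²(3L − a)/(6EI) = 36191/EI
Flexibility coefficient — unit upward force at 2: δ_{22} = L³/(3EI) = 576/EI.
The prop prevents deflection at 2: R_2 = δ_0/δ_{22} = 36191/576 = 62.83 kN.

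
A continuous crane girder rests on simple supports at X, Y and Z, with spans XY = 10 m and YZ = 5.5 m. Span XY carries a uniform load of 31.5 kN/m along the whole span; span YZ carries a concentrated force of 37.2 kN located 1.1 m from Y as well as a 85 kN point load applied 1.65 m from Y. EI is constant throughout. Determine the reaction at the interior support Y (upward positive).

R_Y = 329.6 kN

Insert a hinge at Y; M_Y is the redundant, and each span becomes simply supported.
Discontinuity in slope at Y on the released structure — sum the simple-span end rotations:
  span XY: UDL 31.5: wL³/(24EI) = 1312/EI
  span YZ: point load 37.2 at a = 1.1: Pab(L + b)/(6LEI) = 54.01/EI
  span YZ: point load 85 at a = 1.65: Pab(L + b)/(6LEI) = 153/EI
  relative rotation θ_0 = (1312 + 207)/EI = 1520/EI
A unit hogging moment at Y produces rotation L₁/(3EI) + L₂/(3EI) = 5.167/EI.
Slope continuity at Y: θ_0 = M_Y·5.167/EI, so M_Y = 1520/5.167 = 294.1 kN·m (hogging).
Span XY, ΣM about X with M_Y applied at Y: R_Y^{XY}·10 = 1575 + 294.1, so R_Y^{XY} = 186.9 kN and R_X = 315 − 186.9 = 128.1 kN.
Span YZ, ΣM about Z: R_Y^{YZ}·5.5 = 490.9 + 294.1, so R_Y^{YZ} = 142.7 kN and R_Z = 122.2 − 142.7 = -20.53 kN.
R_Y = 186.9 + 142.7 = 329.6 kN.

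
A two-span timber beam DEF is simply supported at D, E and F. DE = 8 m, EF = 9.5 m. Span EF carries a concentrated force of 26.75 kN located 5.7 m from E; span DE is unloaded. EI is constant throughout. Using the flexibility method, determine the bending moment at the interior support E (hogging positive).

M_E = 23.18 kN·m

Take M_E as the redundant. Released structure: two simple spans DE and EF with a hinge at E.
Discontinuity in slope at E on the released structure — sum the simple-span end rotations:
  span EF: point load 26.75 at a = 5.7: Pab(L + b)/(6LEI) = 135.2/EI
  relative rotation θ_0 = (0 + 135.2)/EI = 135.2/EI
A unit hogging moment at E produces rotation L₁/(3EI) + L₂/(3EI) = 5.833/EI.
Compatibility: M_E·(L₁+L₂)/(3EI) = θ_0, giving M_E = 23.18 kN·m (hogging).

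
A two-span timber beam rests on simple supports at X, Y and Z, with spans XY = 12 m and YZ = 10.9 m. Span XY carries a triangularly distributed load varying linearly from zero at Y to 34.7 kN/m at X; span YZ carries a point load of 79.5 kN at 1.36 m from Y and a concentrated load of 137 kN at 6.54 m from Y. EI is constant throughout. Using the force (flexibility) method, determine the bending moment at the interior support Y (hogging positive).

M_Y = 314.4 kN·m

Release continuity at Y by inserting a hinge; the redundant is the internal moment M_Y. The primary structure is two simply-supported spans XY and YZ.
End slopes at the hinge Y, treating each span as simply supported:
  span XY: triangular load, peak 34.7: 7w₀L³/(360EI) = 1166/EI
  span YZ: point load 79.5 at a = 1.36: Pab(L + b)/(6LEI) = 322.4/EI
  span YZ: point load 137 at a = 6.54: Pab(L + b)/(6LEI) = 911.5/EI
  relative rotation θ_0 = (1166 + 1234)/EI = 2400/EI
A unit hogging moment at Y produces rotation L₁/(3EI) + L₂/(3EI) = 7.633/EI.
Compatibility: M_Y·(L₁+L₂)/(3EI) = θ_0, giving M_Y = 314.4 kN·m (hogging).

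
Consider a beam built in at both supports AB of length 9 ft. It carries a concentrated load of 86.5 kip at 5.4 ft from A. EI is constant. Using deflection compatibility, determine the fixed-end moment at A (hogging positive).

Take the two fixed-end moments M_A, M_B as redundants; the released structure is the simple span AB.
End rotations of the released simple span under the applied load (×1/EI):
  at A: point load 86.5 at a = 5.4: Pab(L + b)/(6LEI) = 392.4/EI
  at B: point load 86.5 at a = 5.4: Pab(L + a)/(6LEI) = 448.4/EI
  θ_A0 = 392.4/EI,  θ_B0 = 448.4/EI
Flexibility coefficients: a unit moment at one end gives L/(3EI) there and L/(6EI) at the far end, so f₁₁ = f₂₂ = 3/EI and f₁₂ = f₂₁ = 1.5/EI.
Compatibility — zero rotation at each built-in end:
  3 M_A + 1.5 M_B = 392.4
  1.5 M_A + 3 M_B = 448.4
Solving the pair gives M_A = 74.74 kip·ft and M_B = 112.1 kip·ft (hogging).

M_A = 74.74 kip·ft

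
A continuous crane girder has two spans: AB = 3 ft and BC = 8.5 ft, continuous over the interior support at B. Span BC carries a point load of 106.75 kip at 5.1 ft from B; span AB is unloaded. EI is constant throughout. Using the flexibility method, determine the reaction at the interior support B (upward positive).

R_B = 93.51 kip

Release continuity at B by inserting a hinge; the redundant is the internal moment M_B. The primary structure is two simply-supported spans AB and BC.
End slopes at the hinge B, treating each span as simply supported:
  span BC: point load 106.75 at a = 5.1: Pab(L + b)/(6LEI) = 431.9/EI
  relative rotation θ_0 = (0 + 431.9)/EI = 431.9/EI
A unit hogging moment at B produces rotation L₁/(3EI) + L₂/(3EI) = 3.833/EI.
Compatibility: M_B·(L₁+L₂)/(3EI) = θ_0, giving M_B = 112.7 kip·ft (hogging).
Span AB, ΣM about A with M_B applied at B: R_B^{AB}·3 = 0 + 112.7, so R_B^{AB} = 37.56 kip and R_A = 0 − 37.56 = -37.56 kip.
Span BC, ΣM about C: R_B^{BC}·8.5 = 362.9 + 112.7, so R_B^{BC} = 55.96 kip and R_C = 106.8 − 55.96 = 50.79 kip.
R_B = 37.56 + 55.96 = 93.51 kip.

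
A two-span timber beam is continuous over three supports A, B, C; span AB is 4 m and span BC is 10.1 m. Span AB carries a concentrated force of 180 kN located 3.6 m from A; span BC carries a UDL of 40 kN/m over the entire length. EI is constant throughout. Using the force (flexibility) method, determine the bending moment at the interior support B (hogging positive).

Take M_B as the redundant. Released structure: two simple spans AB and BC with a hinge at B.
Rotations at B on the released spans (each span's end-slope, ×1/EI):
  span AB: point load 180 at a = 3.6: Pab(L + a)/(6LEI) = 82.08/EI
  span BC: UDL 40: wL³/(24EI) = 1717/EI
  relative rotation θ_0 = (82.08 + 1717)/EI = 1799/EI
A unit hogging moment at B produces rotation L₁/(3EI) + L₂/(3EI) = 4.7/EI.
Compatibility: M_B·(L₁+L₂)/(3EI) = θ_0, giving M_B = 382.8 kN·m (hogging).

M_B = 382.8 kN·m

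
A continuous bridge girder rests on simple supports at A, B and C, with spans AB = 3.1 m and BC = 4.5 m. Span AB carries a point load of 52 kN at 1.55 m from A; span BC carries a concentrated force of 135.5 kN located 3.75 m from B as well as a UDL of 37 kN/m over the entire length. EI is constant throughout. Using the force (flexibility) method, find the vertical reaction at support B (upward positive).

R_B = 184.7 kN

Take M_B as the redundant. Released structure: two simple spans AB and BC with a hinge at B.
Discontinuity in slope at B on the released structure — sum the simple-span end rotations:
  span AB: point load 52 at a = 1.55: Pab(L + a)/(6LEI) = 31.23/EI
  span BC: point load 135.5 at a = 3.75: Pab(L + b)/(6LEI) = 74.1/EI
  span BC: UDL 37: wL³/(24EI) = 140.5/EI
  relative rotation θ_0 = (31.23 + 214.6)/EI = 245.8/EI
A unit hogging moment at B produces rotation L₁/(3EI) + L₂/(3EI) = 2.533/EI.
Compatibility: M_B·(L₁+L₂)/(3EI) = θ_0, giving M_B = 97.03 kN·m (hogging).
Span AB, ΣM about A with M_B applied at B: R_B^{AB}·3.1 = 80.6 + 97.03, so R_B^{AB} = 57.3 kN and R_A = 52 − 57.3 = -5.301 kN.
Span BC, ΣM about C: R_B^{BC}·4.5 = 476.2 + 97.03, so R_B^{BC} = 127.4 kN and R_C = 302 − 127.4 = 174.6 kN.
R_B = 57.3 + 127.4 = 184.7 kN.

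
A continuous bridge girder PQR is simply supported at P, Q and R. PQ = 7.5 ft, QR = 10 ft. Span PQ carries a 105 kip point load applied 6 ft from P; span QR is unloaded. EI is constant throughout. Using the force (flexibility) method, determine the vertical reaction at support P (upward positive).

Take M_Q as the redundant. Released structure: two simple spans PQ and QR with a hinge at Q.
Rotations at Q on the released spans (each span's end-slope, ×1/EI):
  span PQ: point load 105 at a = 6: Pab(L + a)/(6LEI) = 283.5/EI
  relative rotation θ_0 = (283.5 + 0)/EI = 283.5/EI
A unit hogging moment at Q produces rotation L₁/(3EI) + L₂/(3EI) = 5.833/EI.
Compatibility: M_Q·(L₁+L₂)/(3EI) = θ_0, giving M_Q = 48.6 kip·ft (hogging).
Span PQ, ΣM about P with M_Q applied at Q: R_Q^{PQ}·7.5 = 630 + 48.6, so R_Q^{PQ} = 90.48 kip and R_P = 105 − 90.48 = 14.52 kip.

R_P = 14.52 kip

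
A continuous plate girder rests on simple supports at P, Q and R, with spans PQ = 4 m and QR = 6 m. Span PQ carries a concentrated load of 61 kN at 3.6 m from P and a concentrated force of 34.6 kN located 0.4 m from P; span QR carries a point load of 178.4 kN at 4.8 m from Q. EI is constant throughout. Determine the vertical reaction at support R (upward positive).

R_R = 130.6 kN

Take M_Q as the redundant. Released structure: two simple spans PQ and QR with a hinge at Q.
Discontinuity in slope at Q on the released structure — sum the simple-span end rotations:
  span PQ: point load 61 at a = 3.6: Pab(L + a)/(6LEI) = 27.82/EI
  span PQ: point load 34.6 at a = 0.4: Pab(L + a)/(6LEI) = 9.134/EI
  span QR: point load 178.4 at a = 4.8: Pab(L + b)/(6LEI) = 205.5/EI
  relative rotation θ_0 = (36.95 + 205.5)/EI = 242.5/EI
A unit hogging moment at Q produces rotation L₁/(3EI) + L₂/(3EI) = 3.333/EI.
Compatibility: M_Q·(L₁+L₂)/(3EI) = θ_0, giving M_Q = 72.74 kN·m (hogging).
Span QR, ΣM about R: R_Q^{QR}·6 = 214.1 + 72.74, so R_Q^{QR} = 47.8 kN and R_R = 178.4 − 47.8 = 130.6 kN.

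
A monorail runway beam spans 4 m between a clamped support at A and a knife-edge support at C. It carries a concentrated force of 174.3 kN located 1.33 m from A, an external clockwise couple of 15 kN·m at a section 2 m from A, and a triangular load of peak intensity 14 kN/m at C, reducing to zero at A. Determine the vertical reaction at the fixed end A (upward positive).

Choose R_C as the redundant. The primary structure is the cantilever fixed at A.
Deflection at C on the released cantilever, summing each load's contribution:
  point load 174.3 at a = 1.33: Pa²(3L − a)/(6EI) = 548.3/EI
  clockwise couple 15 at a = 2: M₀a(2L − a)/(2EI) = 90/EI
  triangular load, peak 14 at the free end: 11w₀L⁴/(120EI) = 328.5/EI
  δ_0 = 966.8/EI
Tip deflection under a unit load at C: L³/(3EI) = 21.33/EI.
Compatibility at C: δ_0 − R_C·δ_{CC} = 0, so R_C = 966.8/21.33 = 45.32 kN.
Vertical equilibrium: R_A = ΣP − R_C = 202.3 − 45.32 = 157 kN.

R_A = 157 kN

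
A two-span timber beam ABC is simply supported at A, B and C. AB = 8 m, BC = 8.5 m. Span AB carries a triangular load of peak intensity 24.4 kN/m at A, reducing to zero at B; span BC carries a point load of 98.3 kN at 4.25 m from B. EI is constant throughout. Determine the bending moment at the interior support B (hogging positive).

Release continuity at B by inserting a hinge; the redundant is the internal moment M_B. The primary structure is two simply-supported spans AB and BC.
Rotations at B on the released spans (each span's end-slope, ×1/EI):
  span AB: triangular load, peak 24.4: 7w₀L³/(360EI) = 242.9/EI
  span BC: point load 98.3 at a = 4.25: Pab(L + b)/(6LEI) = 443.9/EI
  relative rotation θ_0 = (242.9 + 443.9)/EI = 686.8/EI
A unit hogging moment at B produces rotation L₁/(3EI) + L₂/(3EI) = 5.5/EI.
Compatibility: M_B·(L₁+L₂)/(3EI) = θ_0, giving M_B = 124.9 kN·m (hogging).

M_B = 124.9 kN·m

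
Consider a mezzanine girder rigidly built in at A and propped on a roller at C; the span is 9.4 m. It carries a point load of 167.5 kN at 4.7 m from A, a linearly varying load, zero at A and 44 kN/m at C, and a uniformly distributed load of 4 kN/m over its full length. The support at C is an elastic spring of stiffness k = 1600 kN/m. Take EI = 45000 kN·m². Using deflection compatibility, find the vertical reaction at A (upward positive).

R_A = 248.3 kN

Choose R_C as the redundant. The primary structure is the cantilever fixed at A.
Downward deflection at the released point C due to the loads:
  point load 167.5 at a = 4.7: Pa²(3L − a)/(6EI) = 14492/EI
  triangular load, peak 44 at the free end: 11w₀L⁴/(120EI) = 31490/EI
  UDL 4: wL⁴/(8EI) = 3904/EI
  δ_0 = 49886/EI
Tip deflection under a unit load at C: L³/(3EI) = 276.9/EI.
With EI = 45000 kN·m²: δ_0 = 1.1086 m and δ_{CC} = 0.006152 m/kN.
Compatibility — the spring shortens by R_C/k under the reaction it provides: δ_0 − R_C·δ_{CC} = R_C/k. With 1/k = 0.000625 m/kN, R_C = δ_0 / (δ_{CC} + 1/k) = 1.1086 / (0.006152 + 0.000625) = 163.6 kN.
Vertical equilibrium: R_A = ΣP − R_C = 411.9 − 163.6 = 248.3 kN.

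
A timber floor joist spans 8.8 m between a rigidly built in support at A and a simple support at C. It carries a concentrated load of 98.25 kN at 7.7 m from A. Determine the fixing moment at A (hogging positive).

M_A = 53.19 kN·m

Take the reaction at C as the redundant and release it; the primary structure is a cantilever fixed at A.
Primary-structure tip deflection at C by superposition:
  point load 98.25 at a = 7.7: Pa²(3L − a)/(6EI) = 18155/EI
Tip deflection under a unit load at C: L³/(3EI) = 227.2/EI.
The prop prevents deflection at C: R_C = δ_0/δ_{CC} = 18155/227.2 = 79.92 kN.
Moment equilibrium about A: M_A = Σ(load moments about A) − R_C·L = 756.5 − 79.92×8.8 = 53.19 kN·m.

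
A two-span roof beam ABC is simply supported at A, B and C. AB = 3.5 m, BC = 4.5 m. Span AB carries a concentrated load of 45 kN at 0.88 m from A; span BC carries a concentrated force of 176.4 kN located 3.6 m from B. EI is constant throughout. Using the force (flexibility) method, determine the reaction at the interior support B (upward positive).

Insert a hinge at B; M_B is the redundant, and each span becomes simply supported.
End slopes at the hinge B, treating each span as simply supported:
  span AB: point load 45 at a = 0.88: Pab(L + a)/(6LEI) = 21.64/EI
  span BC: point load 176.4 at a = 3.6: Pab(L + b)/(6LEI) = 114.3/EI
  relative rotation θ_0 = (21.64 + 114.3)/EI = 135.9/EI
A unit hogging moment at B produces rotation L₁/(3EI) + L₂/(3EI) = 2.667/EI.
Slope continuity at B: θ_0 = M_B·2.667/EI, so M_B = 135.9/2.667 = 50.98 kN·m (hogging).
Span AB, ΣM about A with M_B applied at B: R_B^{AB}·3.5 = 39.6 + 50.98, so R_B^{AB} = 25.88 kN and R_A = 45 − 25.88 = 19.12 kN.
Span BC, ΣM about C: R_B^{BC}·4.5 = 158.8 + 50.98, so R_B^{BC} = 46.61 kN and R_C = 176.4 − 46.61 = 129.8 kN.
R_B = 25.88 + 46.61 = 72.49 kN.

R_B = 72.49 kN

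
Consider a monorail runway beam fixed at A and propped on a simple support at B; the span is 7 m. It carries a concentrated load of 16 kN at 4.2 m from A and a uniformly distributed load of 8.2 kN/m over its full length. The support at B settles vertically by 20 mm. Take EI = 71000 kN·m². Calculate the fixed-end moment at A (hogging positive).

Remove the prop at B; the released (primary) structure is a cantilever built in at A.
Downward deflection at the released point B due to the loads:
  point load 16 at a = 4.2: Pa²(3L − a)/(6EI) = 790.3/EI
  UDL 8.2: wL⁴/(8EI) = 2461/EI
  δ_0 = 3251/EI
Tip deflection under a unit load at B: L³/(3EI) = 114.3/EI.
With EI = 71000 kN·m²: δ_0 = 0.045793 m and δ_{BB} = 0.00161 m/kN.
Compatibility — the beam at B must follow the support down by 0.02 m: δ_0 − R_B·δ_{BB} = 0.02, so R_B = (0.045793 − 0.02)/0.00161 = 16.02 kN.
Moment equilibrium about A: M_A = Σ(load moments about A) − R_B·L = 268.1 − 16.02×7 = 156 kN·m.

M_A = 156 kN·m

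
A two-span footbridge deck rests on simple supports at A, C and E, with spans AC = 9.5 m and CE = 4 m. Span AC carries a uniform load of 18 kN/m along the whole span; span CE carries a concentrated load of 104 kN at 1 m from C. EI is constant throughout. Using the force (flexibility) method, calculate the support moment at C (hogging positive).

M_C = 163.1 kN·m

Release continuity at C by inserting a hinge; the redundant is the internal moment M_C. The primary structure is two simply-supported spans AC and CE.
Discontinuity in slope at C on the released structure — sum the simple-span end rotations:
  span AC: UDL 18: wL³/(24EI) = 643/EI
  span CE: point load 104 at a = 1: Pab(L + b)/(6LEI) = 91/EI
  relative rotation θ_0 = (643 + 91)/EI = 734/EI
A unit hogging moment at C produces rotation L₁/(3EI) + L₂/(3EI) = 4.5/EI.
Slope continuity at C: θ_0 = M_C·4.5/EI, so M_C = 734/4.5 = 163.1 kN·m (hogging).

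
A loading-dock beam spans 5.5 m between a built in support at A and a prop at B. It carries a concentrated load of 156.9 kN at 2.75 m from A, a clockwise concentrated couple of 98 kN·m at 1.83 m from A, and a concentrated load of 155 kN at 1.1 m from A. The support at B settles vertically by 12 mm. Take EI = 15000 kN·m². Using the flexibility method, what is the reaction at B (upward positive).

R_B = 69.29 kN

Release the roller at B. Primary structure: cantilever fixed at A.
Downward deflection at the released point B due to the loads:
  point load 156.9 at a = 2.75: Pa²(3L − a)/(6EI) = 2719/EI
  clockwise couple 98 at a = 1.83: M₀a(2L − a)/(2EI) = 822.3/EI
  point load 155 at a = 1.1: Pa²(3L − a)/(6EI) = 481.4/EI
  δ_0 = 4023/EI
Tip deflection under a unit load at B: L³/(3EI) = 55.46/EI.
With EI = 15000 kN·m²: δ_0 = 0.26819 m and δ_{BB} = 0.003697 m/kN.
Compatibility — the beam at B must follow the support down by 0.012 m: δ_0 − R_B·δ_{BB} = 0.012, so R_B = (0.26819 − 0.012)/0.003697 = 69.29 kN.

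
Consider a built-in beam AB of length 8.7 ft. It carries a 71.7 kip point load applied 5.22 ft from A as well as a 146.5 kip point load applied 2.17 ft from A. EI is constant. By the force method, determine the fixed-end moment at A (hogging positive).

Take the two fixed-end moments M_A, M_B as redundants; the released structure is the simple span AB.
Simple-span end rotations at A and B under the given loads:
  at A: point load 71.7 at a = 5.22: Pab(L + b)/(6LEI) = 303.9/EI
  at B: point load 71.7 at a = 5.22: Pab(L + a)/(6LEI) = 347.3/EI
  at A: point load 146.5 at a = 2.17: Pab(L + b)/(6LEI) = 605.7/EI
  at B: point load 146.5 at a = 2.17: Pab(L + a)/(6LEI) = 432.3/EI
  θ_A0 = 909.6/EI,  θ_B0 = 779.6/EI
Flexibility coefficients: a unit moment at one end gives L/(3EI) there and L/(6EI) at the far end, so f₁₁ = f₂₂ = 2.9/EI and f₁₂ = f₂₁ = 1.45/EI.
Compatibility — zero rotation at each built-in end:
  2.9 M_A + 1.45 M_B = 909.6
  1.45 M_A + 2.9 M_B = 779.6
Solving the pair gives M_A = 239 kip·ft and M_B = 149.3 kip·ft (hogging).

M_A = 239 kip·ft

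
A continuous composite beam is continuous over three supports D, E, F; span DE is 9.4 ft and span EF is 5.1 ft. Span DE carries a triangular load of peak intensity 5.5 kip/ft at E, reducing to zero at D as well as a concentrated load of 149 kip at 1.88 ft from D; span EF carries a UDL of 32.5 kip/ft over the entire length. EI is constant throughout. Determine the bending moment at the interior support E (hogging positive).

Release continuity at E by inserting a hinge; the redundant is the internal moment M_E. The primary structure is two simply-supported spans DE and EF.
Discontinuity in slope at E on the released structure — sum the simple-span end rotations:
  span DE: triangular load, peak 5.5: w₀L³/(45EI) = 101.5/EI
  span DE: point load 149 at a = 1.88: Pab(L + a)/(6LEI) = 421.3/EI
  span EF: UDL 32.5: wL³/(24EI) = 179.6/EI
  relative rotation θ_0 = (522.8 + 179.6)/EI = 702.4/EI
A unit hogging moment at E produces rotation L₁/(3EI) + L₂/(3EI) = 4.833/EI.
Compatibility: M_E·(L₁+L₂)/(3EI) = θ_0, giving M_E = 145.3 kip·ft (hogging).

M_E = 145.3 kip·ft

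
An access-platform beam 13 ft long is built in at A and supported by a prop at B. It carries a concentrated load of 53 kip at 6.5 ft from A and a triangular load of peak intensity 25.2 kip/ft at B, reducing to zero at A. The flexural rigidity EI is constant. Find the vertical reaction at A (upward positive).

Release the roller at B. Primary structure: cantilever fixed at A.
Deflection at B on the released cantilever, summing each load's contribution:
  point load 53 at a = 6.5: Pa²(3L − a)/(6EI) = 12129/EI
  triangular load, peak 25.2 at the free end: 11w₀L⁴/(120EI) = 65976/EI
  δ_0 = 78105/EI
Tip deflection under a unit load at B: L³/(3EI) = 732.3/EI.
The prop prevents deflection at B: R_B = δ_0/δ_{BB} = 78105/732.3 = 106.7 kip.
Vertical equilibrium: R_A = ΣP − R_B = 216.8 − 106.7 = 110.1 kip.

R_A = 110.1 kip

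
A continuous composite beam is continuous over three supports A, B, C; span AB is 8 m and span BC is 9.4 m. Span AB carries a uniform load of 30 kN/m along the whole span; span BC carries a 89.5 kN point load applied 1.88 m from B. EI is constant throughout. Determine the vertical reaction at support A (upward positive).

R_A = 98.03 kN

Take M_B as the redundant. Released structure: two simple spans AB and BC with a hinge at B.
Rotations at B on the released spans (each span's end-slope, ×1/EI):
  span AB: UDL 30: wL³/(24EI) = 640/EI
  span BC: point load 89.5 at a = 1.88: Pab(L + b)/(6LEI) = 379.6/EI
  relative rotation θ_0 = (640 + 379.6)/EI = 1020/EI
A unit hogging moment at B produces rotation L₁/(3EI) + L₂/(3EI) = 5.8/EI.
Slope continuity at B: θ_0 = M_B·5.8/EI, so M_B = 1020/5.8 = 175.8 kN·m (hogging).
Span AB, ΣM about A with M_B applied at B: R_B^{AB}·8 = 960 + 175.8, so R_B^{AB} = 142 kN and R_A = 240 − 142 = 98.03 kN.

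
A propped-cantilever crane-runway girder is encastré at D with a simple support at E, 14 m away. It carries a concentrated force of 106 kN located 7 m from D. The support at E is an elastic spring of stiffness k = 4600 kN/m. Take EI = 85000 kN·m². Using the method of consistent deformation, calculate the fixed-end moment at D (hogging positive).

M_D = 287.4 kN·m

Choose R_E as the redundant. The primary structure is the cantilever fixed at D.
Primary-structure tip deflection at E by superposition:
  point load 106 at a = 7: Pa²(3L − a)/(6EI) = 30298/EI
Tip deflection under a unit load at E: L³/(3EI) = 914.7/EI.
With EI = 85000 kN·m²: δ_0 = 0.35645 m and δ_{EE} = 0.010761 m/kN.
Compatibility — the spring shortens by R_E/k under the reaction it provides: δ_0 − R_E·δ_{EE} = R_E/k. With 1/k = 0.000217 m/kN, R_E = δ_0 / (δ_{EE} + 1/k) = 0.35645 / (0.010761 + 0.000217) = 32.47 kN.
Moment equilibrium about D: M_D = Σ(load moments about D) − R_E·L = 742 − 32.47×14 = 287.4 kN·m.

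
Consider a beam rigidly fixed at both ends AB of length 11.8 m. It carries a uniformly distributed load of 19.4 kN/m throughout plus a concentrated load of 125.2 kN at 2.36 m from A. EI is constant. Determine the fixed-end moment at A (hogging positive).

Take the two fixed-end moments M_A, M_B as redundants; the released structure is the simple span AB.
End rotations of the released simple span under the applied load (×1/EI):
  at A: UDL 19.4: wL³/(24EI) = 1328/EI
  at B: UDL 19.4: wL³/(24EI) = 1328/EI
  at A: point load 125.2 at a = 2.36: Pab(L + b)/(6LEI) = 836.8/EI
  at B: point load 125.2 at a = 2.36: Pab(L + a)/(6LEI) = 557.9/EI
  θ_A0 = 2165/EI,  θ_B0 = 1886/EI
Flexibility coefficients: a unit moment at one end gives L/(3EI) there and L/(6EI) at the far end, so f₁₁ = f₂₂ = 3.933/EI and f₁₂ = f₂₁ = 1.967/EI.
Compatibility — zero rotation at each built-in end:
  3.933 M_A + 1.967 M_B = 2165
  1.967 M_A + 3.933 M_B = 1886
Solving the pair gives M_A = 414.2 kN·m and M_B = 272.4 kN·m (hogging).

M_A = 414.2 kN·m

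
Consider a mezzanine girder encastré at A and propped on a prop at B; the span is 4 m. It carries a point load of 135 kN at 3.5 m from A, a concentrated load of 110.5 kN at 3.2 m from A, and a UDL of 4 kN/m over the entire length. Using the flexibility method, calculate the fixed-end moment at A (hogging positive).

Release the roller at B. Primary structure: cantilever fixed at A.
Downward deflection at the released point B due to the loads:
  point load 135 at a = 3.5: Pa²(3L − a)/(6EI) = 2343/EI
  point load 110.5 at a = 3.2: Pa²(3L − a)/(6EI) = 1660/EI
  UDL 4: wL⁴/(8EI) = 128/EI
  δ_0 = 4130/EI
Tip deflection under a unit load at B: L³/(3EI) = 21.33/EI.
Compatibility at B: δ_0 − R_B·δ_{BB} = 0, so R_B = 4130/21.33 = 193.6 kN.
Moment equilibrium about A: M_A = Σ(load moments about A) − R_B·L = 858.1 − 193.6×4 = 83.65 kN·m.

M_A = 83.65 kN·m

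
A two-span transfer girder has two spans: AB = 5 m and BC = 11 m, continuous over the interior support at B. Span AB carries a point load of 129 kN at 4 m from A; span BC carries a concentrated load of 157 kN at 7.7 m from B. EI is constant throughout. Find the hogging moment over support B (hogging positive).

M_B = 191.1 kN·m

Release continuity at B by inserting a hinge; the redundant is the internal moment M_B. The primary structure is two simply-supported spans AB and BC.
Discontinuity in slope at B on the released structure — sum the simple-span end rotations:
  span AB: point load 129 at a = 4: Pab(L + a)/(6LEI) = 154.8/EI
  span BC: point load 157 at a = 7.7: Pab(L + b)/(6LEI) = 864.4/EI
  relative rotation θ_0 = (154.8 + 864.4)/EI = 1019/EI
A unit hogging moment at B produces rotation L₁/(3EI) + L₂/(3EI) = 5.333/EI.
Compatibility: M_B·(L₁+L₂)/(3EI) = θ_0, giving M_B = 191.1 kN·m (hogging).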